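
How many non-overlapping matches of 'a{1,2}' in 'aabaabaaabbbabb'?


Pattern 'a{1,2}' matches between 1 and 2 consecutive a's (greedy).
String: 'aabaabaaabbbabb'
Finding runs of a's and applying greedy matching:
  Run at pos 0: 'aa' (length 2)
  Run at pos 3: 'aa' (length 2)
  Run at pos 6: 'aaa' (length 3)
  Run at pos 12: 'a' (length 1)
Matches: ['aa', 'aa', 'aa', 'a', 'a']
Count: 5

5


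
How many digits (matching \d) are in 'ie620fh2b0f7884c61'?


\d matches any digit 0-9.
Scanning 'ie620fh2b0f7884c61':
  pos 2: '6' -> DIGIT
  pos 3: '2' -> DIGIT
  pos 4: '0' -> DIGIT
  pos 7: '2' -> DIGIT
  pos 9: '0' -> DIGIT
  pos 11: '7' -> DIGIT
  pos 12: '8' -> DIGIT
  pos 13: '8' -> DIGIT
  pos 14: '4' -> DIGIT
  pos 16: '6' -> DIGIT
  pos 17: '1' -> DIGIT
Digits found: ['6', '2', '0', '2', '0', '7', '8', '8', '4', '6', '1']
Total: 11

11


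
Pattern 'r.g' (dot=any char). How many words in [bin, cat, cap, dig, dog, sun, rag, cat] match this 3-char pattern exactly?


Pattern 'r.g' means: starts with 'r', any single char, ends with 'g'.
Checking each word (must be exactly 3 chars):
  'bin' (len=3): no
  'cat' (len=3): no
  'cap' (len=3): no
  'dig' (len=3): no
  'dog' (len=3): no
  'sun' (len=3): no
  'rag' (len=3): MATCH
  'cat' (len=3): no
Matching words: ['rag']
Total: 1

1


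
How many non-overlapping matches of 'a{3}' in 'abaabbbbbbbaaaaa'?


Pattern 'a{3}' matches exactly 3 consecutive a's (greedy, non-overlapping).
String: 'abaabbbbbbbaaaaa'
Scanning for runs of a's:
  Run at pos 0: 'a' (length 1) -> 0 match(es)
  Run at pos 2: 'aa' (length 2) -> 0 match(es)
  Run at pos 11: 'aaaaa' (length 5) -> 1 match(es)
Matches found: ['aaa']
Total: 1

1


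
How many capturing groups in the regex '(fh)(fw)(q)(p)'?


To count capturing groups, count each '(' that starts a group.
Pattern: '(fh)(fw)(q)(p)'
Walking through the pattern:
  Position 0: '(' -> group #1
  Position 4: '(' -> group #2
  Position 8: '(' -> group #3
  Position 11: '(' -> group #4
Total capturing groups: 4

4


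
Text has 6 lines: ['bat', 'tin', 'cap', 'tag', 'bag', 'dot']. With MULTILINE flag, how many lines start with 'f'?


With MULTILINE flag, ^ matches the start of each line.
Lines: ['bat', 'tin', 'cap', 'tag', 'bag', 'dot']
Checking which lines start with 'f':
  Line 1: 'bat' -> no
  Line 2: 'tin' -> no
  Line 3: 'cap' -> no
  Line 4: 'tag' -> no
  Line 5: 'bag' -> no
  Line 6: 'dot' -> no
Matching lines: []
Count: 0

0


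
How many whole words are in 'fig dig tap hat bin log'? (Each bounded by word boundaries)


Word boundaries (\b) mark the start/end of each word.
Text: 'fig dig tap hat bin log'
Splitting by whitespace:
  Word 1: 'fig'
  Word 2: 'dig'
  Word 3: 'tap'
  Word 4: 'hat'
  Word 5: 'bin'
  Word 6: 'log'
Total whole words: 6

6


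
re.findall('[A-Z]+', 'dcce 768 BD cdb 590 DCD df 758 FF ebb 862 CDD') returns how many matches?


Pattern '[A-Z]+' finds one or more uppercase letters.
Text: 'dcce 768 BD cdb 590 DCD df 758 FF ebb 862 CDD'
Scanning for matches:
  Match 1: 'BD'
  Match 2: 'DCD'
  Match 3: 'FF'
  Match 4: 'CDD'
Total matches: 4

4


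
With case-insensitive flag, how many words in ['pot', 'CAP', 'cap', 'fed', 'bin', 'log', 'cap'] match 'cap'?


Case-insensitive matching: compare each word's lowercase form to 'cap'.
  'pot' -> lower='pot' -> no
  'CAP' -> lower='cap' -> MATCH
  'cap' -> lower='cap' -> MATCH
  'fed' -> lower='fed' -> no
  'bin' -> lower='bin' -> no
  'log' -> lower='log' -> no
  'cap' -> lower='cap' -> MATCH
Matches: ['CAP', 'cap', 'cap']
Count: 3

3


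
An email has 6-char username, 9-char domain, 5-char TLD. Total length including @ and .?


An email address has format: username@domain.tld
Username length: 6
'@' character: 1
Domain length: 9
'.' character: 1
TLD length: 5
Total = 6 + 1 + 9 + 1 + 5 = 22

22


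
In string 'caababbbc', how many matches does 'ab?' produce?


Pattern 'ab?' matches 'a' optionally followed by 'b'.
String: 'caababbbc'
Scanning left to right for 'a' then checking next char:
  Match 1: 'a' (a not followed by b)
  Match 2: 'ab' (a followed by b)
  Match 3: 'ab' (a followed by b)
Total matches: 3

3


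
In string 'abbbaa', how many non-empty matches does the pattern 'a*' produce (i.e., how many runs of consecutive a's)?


Pattern 'a*' matches zero or more a's. We want non-empty runs of consecutive a's.
String: 'abbbaa'
Walking through the string to find runs of a's:
  Run 1: positions 0-0 -> 'a'
  Run 2: positions 4-5 -> 'aa'
Non-empty runs found: ['a', 'aa']
Count: 2

2


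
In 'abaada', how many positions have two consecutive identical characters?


Looking for consecutive identical characters in 'abaada':
  pos 0-1: 'a' vs 'b' -> different
  pos 1-2: 'b' vs 'a' -> different
  pos 2-3: 'a' vs 'a' -> MATCH ('aa')
  pos 3-4: 'a' vs 'd' -> different
  pos 4-5: 'd' vs 'a' -> different
Consecutive identical pairs: ['aa']
Count: 1

1


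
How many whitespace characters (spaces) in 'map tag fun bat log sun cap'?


\s matches whitespace characters (spaces, tabs, etc.).
Text: 'map tag fun bat log sun cap'
This text has 7 words separated by spaces.
Number of spaces = number of words - 1 = 7 - 1 = 6

6


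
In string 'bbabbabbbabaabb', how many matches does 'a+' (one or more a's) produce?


Pattern 'a+' matches one or more consecutive a's.
String: 'bbabbabbbabaabb'
Scanning for runs of a:
  Match 1: 'a' (length 1)
  Match 2: 'a' (length 1)
  Match 3: 'a' (length 1)
  Match 4: 'aa' (length 2)
Total matches: 4

4


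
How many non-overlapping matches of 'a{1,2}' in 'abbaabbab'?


Pattern 'a{1,2}' matches between 1 and 2 consecutive a's (greedy).
String: 'abbaabbab'
Finding runs of a's and applying greedy matching:
  Run at pos 0: 'a' (length 1)
  Run at pos 3: 'aa' (length 2)
  Run at pos 7: 'a' (length 1)
Matches: ['a', 'aa', 'a']
Count: 3

3


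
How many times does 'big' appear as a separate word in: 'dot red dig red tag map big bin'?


Scanning each word for exact match 'big':
  Word 1: 'dot' -> no
  Word 2: 'red' -> no
  Word 3: 'dig' -> no
  Word 4: 'red' -> no
  Word 5: 'tag' -> no
  Word 6: 'map' -> no
  Word 7: 'big' -> MATCH
  Word 8: 'bin' -> no
Total matches: 1

1


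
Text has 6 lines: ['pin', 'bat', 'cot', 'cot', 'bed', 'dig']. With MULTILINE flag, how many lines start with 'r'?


With MULTILINE flag, ^ matches the start of each line.
Lines: ['pin', 'bat', 'cot', 'cot', 'bed', 'dig']
Checking which lines start with 'r':
  Line 1: 'pin' -> no
  Line 2: 'bat' -> no
  Line 3: 'cot' -> no
  Line 4: 'cot' -> no
  Line 5: 'bed' -> no
  Line 6: 'dig' -> no
Matching lines: []
Count: 0

0


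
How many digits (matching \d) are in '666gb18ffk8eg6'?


\d matches any digit 0-9.
Scanning '666gb18ffk8eg6':
  pos 0: '6' -> DIGIT
  pos 1: '6' -> DIGIT
  pos 2: '6' -> DIGIT
  pos 5: '1' -> DIGIT
  pos 6: '8' -> DIGIT
  pos 10: '8' -> DIGIT
  pos 13: '6' -> DIGIT
Digits found: ['6', '6', '6', '1', '8', '8', '6']
Total: 7

7


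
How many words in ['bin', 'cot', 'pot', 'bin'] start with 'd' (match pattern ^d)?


Pattern ^d anchors to start of word. Check which words begin with 'd':
  'bin' -> no
  'cot' -> no
  'pot' -> no
  'bin' -> no
Matching words: []
Count: 0

0


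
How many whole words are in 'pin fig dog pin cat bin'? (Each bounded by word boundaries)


Word boundaries (\b) mark the start/end of each word.
Text: 'pin fig dog pin cat bin'
Splitting by whitespace:
  Word 1: 'pin'
  Word 2: 'fig'
  Word 3: 'dog'
  Word 4: 'pin'
  Word 5: 'cat'
  Word 6: 'bin'
Total whole words: 6

6


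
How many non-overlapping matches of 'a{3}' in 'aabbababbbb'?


Pattern 'a{3}' matches exactly 3 consecutive a's (greedy, non-overlapping).
String: 'aabbababbbb'
Scanning for runs of a's:
  Run at pos 0: 'aa' (length 2) -> 0 match(es)
  Run at pos 4: 'a' (length 1) -> 0 match(es)
  Run at pos 6: 'a' (length 1) -> 0 match(es)
Matches found: []
Total: 0

0


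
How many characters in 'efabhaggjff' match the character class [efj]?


Character class [efj] matches any of: {e, f, j}
Scanning string 'efabhaggjff' character by character:
  pos 0: 'e' -> MATCH
  pos 1: 'f' -> MATCH
  pos 2: 'a' -> no
  pos 3: 'b' -> no
  pos 4: 'h' -> no
  pos 5: 'a' -> no
  pos 6: 'g' -> no
  pos 7: 'g' -> no
  pos 8: 'j' -> MATCH
  pos 9: 'f' -> MATCH
  pos 10: 'f' -> MATCH
Total matches: 5

5


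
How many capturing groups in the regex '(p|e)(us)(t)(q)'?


To count capturing groups, count each '(' that starts a group.
Pattern: '(p|e)(us)(t)(q)'
Walking through the pattern:
  Position 0: '(' -> group #1
  Position 5: '(' -> group #2
  Position 9: '(' -> group #3
  Position 12: '(' -> group #4
Total capturing groups: 4

4


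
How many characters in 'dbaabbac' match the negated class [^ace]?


Negated class [^ace] matches any char NOT in {a, c, e}
Scanning 'dbaabbac':
  pos 0: 'd' -> MATCH
  pos 1: 'b' -> MATCH
  pos 2: 'a' -> no (excluded)
  pos 3: 'a' -> no (excluded)
  pos 4: 'b' -> MATCH
  pos 5: 'b' -> MATCH
  pos 6: 'a' -> no (excluded)
  pos 7: 'c' -> no (excluded)
Total matches: 4

4


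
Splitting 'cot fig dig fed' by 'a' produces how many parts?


Splitting by 'a' breaks the string at each occurrence of the separator.
Text: 'cot fig dig fed'
Parts after split:
  Part 1: 'cot fig dig fed'
Total parts: 1

1


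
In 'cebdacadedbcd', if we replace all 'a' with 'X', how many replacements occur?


re.sub('a', 'X', text) replaces every occurrence of 'a' with 'X'.
Text: 'cebdacadedbcd'
Scanning for 'a':
  pos 4: 'a' -> replacement #1
  pos 6: 'a' -> replacement #2
Total replacements: 2

2


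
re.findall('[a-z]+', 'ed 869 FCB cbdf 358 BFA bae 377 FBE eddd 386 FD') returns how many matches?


Pattern '[a-z]+' finds one or more lowercase letters.
Text: 'ed 869 FCB cbdf 358 BFA bae 377 FBE eddd 386 FD'
Scanning for matches:
  Match 1: 'ed'
  Match 2: 'cbdf'
  Match 3: 'bae'
  Match 4: 'eddd'
Total matches: 4

4


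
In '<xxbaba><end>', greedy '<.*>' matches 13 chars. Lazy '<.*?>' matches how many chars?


Greedy '<.*>' tries to match as MUCH as possible.
Lazy '<.*?>' tries to match as LITTLE as possible.

String: '<xxbaba><end>'
Greedy '<.*>' starts at first '<' and extends to the LAST '>': '<xxbaba><end>' (13 chars)
Lazy '<.*?>' starts at first '<' and stops at the FIRST '>': '<xxbaba>' (8 chars)

8


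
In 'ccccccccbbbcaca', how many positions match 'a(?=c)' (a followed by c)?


Lookahead 'a(?=c)' matches 'a' only when followed by 'c'.
String: 'ccccccccbbbcaca'
Checking each position where char is 'a':
  pos 12: 'a' -> MATCH (next='c')
Matching positions: [12]
Count: 1

1


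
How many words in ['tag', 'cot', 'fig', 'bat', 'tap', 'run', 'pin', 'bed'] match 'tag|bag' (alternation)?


Alternation 'tag|bag' matches either 'tag' or 'bag'.
Checking each word:
  'tag' -> MATCH
  'cot' -> no
  'fig' -> no
  'bat' -> no
  'tap' -> no
  'run' -> no
  'pin' -> no
  'bed' -> no
Matches: ['tag']
Count: 1

1


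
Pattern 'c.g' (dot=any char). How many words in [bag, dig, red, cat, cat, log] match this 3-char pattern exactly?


Pattern 'c.g' means: starts with 'c', any single char, ends with 'g'.
Checking each word (must be exactly 3 chars):
  'bag' (len=3): no
  'dig' (len=3): no
  'red' (len=3): no
  'cat' (len=3): no
  'cat' (len=3): no
  'log' (len=3): no
Matching words: []
Total: 0

0


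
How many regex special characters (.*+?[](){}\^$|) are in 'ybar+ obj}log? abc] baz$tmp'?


Regex special characters are: . * + ? [ ] ( ) { } \ ^ $ |
Scanning 'ybar+ obj}log? abc] baz$tmp':
  pos 4: '+' -> SPECIAL
  pos 9: '}' -> SPECIAL
  pos 13: '?' -> SPECIAL
  pos 18: ']' -> SPECIAL
  pos 23: '$' -> SPECIAL
Special chars found: ['+', '}', '?', ']', '$']
Total: 5

5


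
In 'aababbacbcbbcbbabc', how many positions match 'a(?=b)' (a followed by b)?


Lookahead 'a(?=b)' matches 'a' only when followed by 'b'.
String: 'aababbacbcbbcbbabc'
Checking each position where char is 'a':
  pos 0: 'a' -> no (next='a')
  pos 1: 'a' -> MATCH (next='b')
  pos 3: 'a' -> MATCH (next='b')
  pos 6: 'a' -> no (next='c')
  pos 15: 'a' -> MATCH (next='b')
Matching positions: [1, 3, 15]
Count: 3

3


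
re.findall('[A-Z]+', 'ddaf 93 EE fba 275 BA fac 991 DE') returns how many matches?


Pattern '[A-Z]+' finds one or more uppercase letters.
Text: 'ddaf 93 EE fba 275 BA fac 991 DE'
Scanning for matches:
  Match 1: 'EE'
  Match 2: 'BA'
  Match 3: 'DE'
Total matches: 3

3


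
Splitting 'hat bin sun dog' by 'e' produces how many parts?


Splitting by 'e' breaks the string at each occurrence of the separator.
Text: 'hat bin sun dog'
Parts after split:
  Part 1: 'hat bin sun dog'
Total parts: 1

1


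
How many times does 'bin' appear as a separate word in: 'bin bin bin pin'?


Scanning each word for exact match 'bin':
  Word 1: 'bin' -> MATCH
  Word 2: 'bin' -> MATCH
  Word 3: 'bin' -> MATCH
  Word 4: 'pin' -> no
Total matches: 3

3


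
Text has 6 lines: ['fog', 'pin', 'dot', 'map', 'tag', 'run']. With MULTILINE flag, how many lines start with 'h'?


With MULTILINE flag, ^ matches the start of each line.
Lines: ['fog', 'pin', 'dot', 'map', 'tag', 'run']
Checking which lines start with 'h':
  Line 1: 'fog' -> no
  Line 2: 'pin' -> no
  Line 3: 'dot' -> no
  Line 4: 'map' -> no
  Line 5: 'tag' -> no
  Line 6: 'run' -> no
Matching lines: []
Count: 0

0


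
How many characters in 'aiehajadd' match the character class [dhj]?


Character class [dhj] matches any of: {d, h, j}
Scanning string 'aiehajadd' character by character:
  pos 0: 'a' -> no
  pos 1: 'i' -> no
  pos 2: 'e' -> no
  pos 3: 'h' -> MATCH
  pos 4: 'a' -> no
  pos 5: 'j' -> MATCH
  pos 6: 'a' -> no
  pos 7: 'd' -> MATCH
  pos 8: 'd' -> MATCH
Total matches: 4

4


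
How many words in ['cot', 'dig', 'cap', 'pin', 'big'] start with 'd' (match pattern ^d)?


Pattern ^d anchors to start of word. Check which words begin with 'd':
  'cot' -> no
  'dig' -> MATCH (starts with 'd')
  'cap' -> no
  'pin' -> no
  'big' -> no
Matching words: ['dig']
Count: 1

1


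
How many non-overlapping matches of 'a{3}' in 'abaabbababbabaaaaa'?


Pattern 'a{3}' matches exactly 3 consecutive a's (greedy, non-overlapping).
String: 'abaabbababbabaaaaa'
Scanning for runs of a's:
  Run at pos 0: 'a' (length 1) -> 0 match(es)
  Run at pos 2: 'aa' (length 2) -> 0 match(es)
  Run at pos 6: 'a' (length 1) -> 0 match(es)
  Run at pos 8: 'a' (length 1) -> 0 match(es)
  Run at pos 11: 'a' (length 1) -> 0 match(es)
  Run at pos 13: 'aaaaa' (length 5) -> 1 match(es)
Matches found: ['aaa']
Total: 1

1


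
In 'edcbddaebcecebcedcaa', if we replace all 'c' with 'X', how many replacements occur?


re.sub('c', 'X', text) replaces every occurrence of 'c' with 'X'.
Text: 'edcbddaebcecebcedcaa'
Scanning for 'c':
  pos 2: 'c' -> replacement #1
  pos 9: 'c' -> replacement #2
  pos 11: 'c' -> replacement #3
  pos 14: 'c' -> replacement #4
  pos 17: 'c' -> replacement #5
Total replacements: 5

5


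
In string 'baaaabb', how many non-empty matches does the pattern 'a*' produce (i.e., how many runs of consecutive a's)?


Pattern 'a*' matches zero or more a's. We want non-empty runs of consecutive a's.
String: 'baaaabb'
Walking through the string to find runs of a's:
  Run 1: positions 1-4 -> 'aaaa'
Non-empty runs found: ['aaaa']
Count: 1

1


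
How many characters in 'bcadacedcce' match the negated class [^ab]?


Negated class [^ab] matches any char NOT in {a, b}
Scanning 'bcadacedcce':
  pos 0: 'b' -> no (excluded)
  pos 1: 'c' -> MATCH
  pos 2: 'a' -> no (excluded)
  pos 3: 'd' -> MATCH
  pos 4: 'a' -> no (excluded)
  pos 5: 'c' -> MATCH
  pos 6: 'e' -> MATCH
  pos 7: 'd' -> MATCH
  pos 8: 'c' -> MATCH
  pos 9: 'c' -> MATCH
  pos 10: 'e' -> MATCH
Total matches: 8

8


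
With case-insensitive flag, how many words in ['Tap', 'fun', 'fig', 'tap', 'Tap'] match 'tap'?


Case-insensitive matching: compare each word's lowercase form to 'tap'.
  'Tap' -> lower='tap' -> MATCH
  'fun' -> lower='fun' -> no
  'fig' -> lower='fig' -> no
  'tap' -> lower='tap' -> MATCH
  'Tap' -> lower='tap' -> MATCH
Matches: ['Tap', 'tap', 'Tap']
Count: 3

3


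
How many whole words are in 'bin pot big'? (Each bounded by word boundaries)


Word boundaries (\b) mark the start/end of each word.
Text: 'bin pot big'
Splitting by whitespace:
  Word 1: 'bin'
  Word 2: 'pot'
  Word 3: 'big'
Total whole words: 3

3


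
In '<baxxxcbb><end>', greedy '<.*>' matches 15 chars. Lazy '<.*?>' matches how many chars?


Greedy '<.*>' tries to match as MUCH as possible.
Lazy '<.*?>' tries to match as LITTLE as possible.

String: '<baxxxcbb><end>'
Greedy '<.*>' starts at first '<' and extends to the LAST '>': '<baxxxcbb><end>' (15 chars)
Lazy '<.*?>' starts at first '<' and stops at the FIRST '>': '<baxxxcbb>' (10 chars)

10


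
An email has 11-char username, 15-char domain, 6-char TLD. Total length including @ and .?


An email address has format: username@domain.tld
Username length: 11
'@' character: 1
Domain length: 15
'.' character: 1
TLD length: 6
Total = 11 + 1 + 15 + 1 + 6 = 34

34


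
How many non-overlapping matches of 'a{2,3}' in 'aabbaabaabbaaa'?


Pattern 'a{2,3}' matches between 2 and 3 consecutive a's (greedy).
String: 'aabbaabaabbaaa'
Finding runs of a's and applying greedy matching:
  Run at pos 0: 'aa' (length 2)
  Run at pos 4: 'aa' (length 2)
  Run at pos 7: 'aa' (length 2)
  Run at pos 11: 'aaa' (length 3)
Matches: ['aa', 'aa', 'aa', 'aaa']
Count: 4

4


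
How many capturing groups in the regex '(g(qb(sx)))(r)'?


To count capturing groups, count each '(' that starts a group.
Pattern: '(g(qb(sx)))(r)'
Walking through the pattern:
  Position 0: '(' -> group #1
  Position 2: '(' -> group #2
  Position 5: '(' -> group #3
  Position 11: '(' -> group #4
Total capturing groups: 4

4


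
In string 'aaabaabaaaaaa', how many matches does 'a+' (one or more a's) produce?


Pattern 'a+' matches one or more consecutive a's.
String: 'aaabaabaaaaaa'
Scanning for runs of a:
  Match 1: 'aaa' (length 3)
  Match 2: 'aa' (length 2)
  Match 3: 'aaaaaa' (length 6)
Total matches: 3

3


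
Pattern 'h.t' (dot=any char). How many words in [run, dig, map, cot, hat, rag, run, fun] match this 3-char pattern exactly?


Pattern 'h.t' means: starts with 'h', any single char, ends with 't'.
Checking each word (must be exactly 3 chars):
  'run' (len=3): no
  'dig' (len=3): no
  'map' (len=3): no
  'cot' (len=3): no
  'hat' (len=3): MATCH
  'rag' (len=3): no
  'run' (len=3): no
  'fun' (len=3): no
Matching words: ['hat']
Total: 1

1


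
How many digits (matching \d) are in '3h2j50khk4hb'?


\d matches any digit 0-9.
Scanning '3h2j50khk4hb':
  pos 0: '3' -> DIGIT
  pos 2: '2' -> DIGIT
  pos 4: '5' -> DIGIT
  pos 5: '0' -> DIGIT
  pos 9: '4' -> DIGIT
Digits found: ['3', '2', '5', '0', '4']
Total: 5

5


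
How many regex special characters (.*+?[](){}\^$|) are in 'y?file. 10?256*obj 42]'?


Regex special characters are: . * + ? [ ] ( ) { } \ ^ $ |
Scanning 'y?file. 10?256*obj 42]':
  pos 1: '?' -> SPECIAL
  pos 6: '.' -> SPECIAL
  pos 10: '?' -> SPECIAL
  pos 14: '*' -> SPECIAL
  pos 21: ']' -> SPECIAL
Special chars found: ['?', '.', '?', '*', ']']
Total: 5

5


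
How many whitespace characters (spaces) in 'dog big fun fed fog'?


\s matches whitespace characters (spaces, tabs, etc.).
Text: 'dog big fun fed fog'
This text has 5 words separated by spaces.
Number of spaces = number of words - 1 = 5 - 1 = 4

4


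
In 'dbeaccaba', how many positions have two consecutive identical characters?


Looking for consecutive identical characters in 'dbeaccaba':
  pos 0-1: 'd' vs 'b' -> different
  pos 1-2: 'b' vs 'e' -> different
  pos 2-3: 'e' vs 'a' -> different
  pos 3-4: 'a' vs 'c' -> different
  pos 4-5: 'c' vs 'c' -> MATCH ('cc')
  pos 5-6: 'c' vs 'a' -> different
  pos 6-7: 'a' vs 'b' -> different
  pos 7-8: 'b' vs 'a' -> different
Consecutive identical pairs: ['cc']
Count: 1

1


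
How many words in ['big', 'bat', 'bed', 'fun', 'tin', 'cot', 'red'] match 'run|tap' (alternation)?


Alternation 'run|tap' matches either 'run' or 'tap'.
Checking each word:
  'big' -> no
  'bat' -> no
  'bed' -> no
  'fun' -> no
  'tin' -> no
  'cot' -> no
  'red' -> no
Matches: []
Count: 0

0


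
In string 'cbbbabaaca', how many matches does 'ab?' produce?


Pattern 'ab?' matches 'a' optionally followed by 'b'.
String: 'cbbbabaaca'
Scanning left to right for 'a' then checking next char:
  Match 1: 'ab' (a followed by b)
  Match 2: 'a' (a not followed by b)
  Match 3: 'a' (a not followed by b)
  Match 4: 'a' (a not followed by b)
Total matches: 4

4


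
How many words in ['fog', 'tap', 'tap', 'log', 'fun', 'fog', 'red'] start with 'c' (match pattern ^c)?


Pattern ^c anchors to start of word. Check which words begin with 'c':
  'fog' -> no
  'tap' -> no
  'tap' -> no
  'log' -> no
  'fun' -> no
  'fog' -> no
  'red' -> no
Matching words: []
Count: 0

0


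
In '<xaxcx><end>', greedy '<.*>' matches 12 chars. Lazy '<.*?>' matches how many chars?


Greedy '<.*>' tries to match as MUCH as possible.
Lazy '<.*?>' tries to match as LITTLE as possible.

String: '<xaxcx><end>'
Greedy '<.*>' starts at first '<' and extends to the LAST '>': '<xaxcx><end>' (12 chars)
Lazy '<.*?>' starts at first '<' and stops at the FIRST '>': '<xaxcx>' (7 chars)

7


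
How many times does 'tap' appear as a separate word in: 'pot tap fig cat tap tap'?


Scanning each word for exact match 'tap':
  Word 1: 'pot' -> no
  Word 2: 'tap' -> MATCH
  Word 3: 'fig' -> no
  Word 4: 'cat' -> no
  Word 5: 'tap' -> MATCH
  Word 6: 'tap' -> MATCH
Total matches: 3

3


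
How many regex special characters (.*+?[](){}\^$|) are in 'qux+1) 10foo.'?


Regex special characters are: . * + ? [ ] ( ) { } \ ^ $ |
Scanning 'qux+1) 10foo.':
  pos 3: '+' -> SPECIAL
  pos 5: ')' -> SPECIAL
  pos 12: '.' -> SPECIAL
Special chars found: ['+', ')', '.']
Total: 3

3


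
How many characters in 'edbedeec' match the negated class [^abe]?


Negated class [^abe] matches any char NOT in {a, b, e}
Scanning 'edbedeec':
  pos 0: 'e' -> no (excluded)
  pos 1: 'd' -> MATCH
  pos 2: 'b' -> no (excluded)
  pos 3: 'e' -> no (excluded)
  pos 4: 'd' -> MATCH
  pos 5: 'e' -> no (excluded)
  pos 6: 'e' -> no (excluded)
  pos 7: 'c' -> MATCH
Total matches: 3

3


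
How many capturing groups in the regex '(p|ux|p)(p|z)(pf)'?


To count capturing groups, count each '(' that starts a group.
Pattern: '(p|ux|p)(p|z)(pf)'
Walking through the pattern:
  Position 0: '(' -> group #1
  Position 8: '(' -> group #2
  Position 13: '(' -> group #3
Total capturing groups: 3

3


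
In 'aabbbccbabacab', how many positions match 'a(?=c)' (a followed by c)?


Lookahead 'a(?=c)' matches 'a' only when followed by 'c'.
String: 'aabbbccbabacab'
Checking each position where char is 'a':
  pos 0: 'a' -> no (next='a')
  pos 1: 'a' -> no (next='b')
  pos 8: 'a' -> no (next='b')
  pos 10: 'a' -> MATCH (next='c')
  pos 12: 'a' -> no (next='b')
Matching positions: [10]
Count: 1

1


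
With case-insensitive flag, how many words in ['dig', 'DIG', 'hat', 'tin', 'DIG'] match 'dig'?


Case-insensitive matching: compare each word's lowercase form to 'dig'.
  'dig' -> lower='dig' -> MATCH
  'DIG' -> lower='dig' -> MATCH
  'hat' -> lower='hat' -> no
  'tin' -> lower='tin' -> no
  'DIG' -> lower='dig' -> MATCH
Matches: ['dig', 'DIG', 'DIG']
Count: 3

3


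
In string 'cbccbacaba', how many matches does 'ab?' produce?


Pattern 'ab?' matches 'a' optionally followed by 'b'.
String: 'cbccbacaba'
Scanning left to right for 'a' then checking next char:
  Match 1: 'a' (a not followed by b)
  Match 2: 'ab' (a followed by b)
  Match 3: 'a' (a not followed by b)
Total matches: 3

3


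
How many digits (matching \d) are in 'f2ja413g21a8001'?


\d matches any digit 0-9.
Scanning 'f2ja413g21a8001':
  pos 1: '2' -> DIGIT
  pos 4: '4' -> DIGIT
  pos 5: '1' -> DIGIT
  pos 6: '3' -> DIGIT
  pos 8: '2' -> DIGIT
  pos 9: '1' -> DIGIT
  pos 11: '8' -> DIGIT
  pos 12: '0' -> DIGIT
  pos 13: '0' -> DIGIT
  pos 14: '1' -> DIGIT
Digits found: ['2', '4', '1', '3', '2', '1', '8', '0', '0', '1']
Total: 10

10


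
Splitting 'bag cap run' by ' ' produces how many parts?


Splitting by ' ' breaks the string at each occurrence of the separator.
Text: 'bag cap run'
Parts after split:
  Part 1: 'bag'
  Part 2: 'cap'
  Part 3: 'run'
Total parts: 3

3


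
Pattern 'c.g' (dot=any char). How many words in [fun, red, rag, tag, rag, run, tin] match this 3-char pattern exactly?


Pattern 'c.g' means: starts with 'c', any single char, ends with 'g'.
Checking each word (must be exactly 3 chars):
  'fun' (len=3): no
  'red' (len=3): no
  'rag' (len=3): no
  'tag' (len=3): no
  'rag' (len=3): no
  'run' (len=3): no
  'tin' (len=3): no
Matching words: []
Total: 0

0


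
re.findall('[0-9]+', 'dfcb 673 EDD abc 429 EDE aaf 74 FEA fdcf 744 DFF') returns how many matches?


Pattern '[0-9]+' finds one or more digits.
Text: 'dfcb 673 EDD abc 429 EDE aaf 74 FEA fdcf 744 DFF'
Scanning for matches:
  Match 1: '673'
  Match 2: '429'
  Match 3: '74'
  Match 4: '744'
Total matches: 4

4


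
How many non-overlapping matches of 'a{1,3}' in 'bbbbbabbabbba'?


Pattern 'a{1,3}' matches between 1 and 3 consecutive a's (greedy).
String: 'bbbbbabbabbba'
Finding runs of a's and applying greedy matching:
  Run at pos 5: 'a' (length 1)
  Run at pos 8: 'a' (length 1)
  Run at pos 12: 'a' (length 1)
Matches: ['a', 'a', 'a']
Count: 3

3


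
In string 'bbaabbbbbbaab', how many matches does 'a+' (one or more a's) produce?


Pattern 'a+' matches one or more consecutive a's.
String: 'bbaabbbbbbaab'
Scanning for runs of a:
  Match 1: 'aa' (length 2)
  Match 2: 'aa' (length 2)
Total matches: 2

2


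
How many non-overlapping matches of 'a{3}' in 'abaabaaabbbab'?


Pattern 'a{3}' matches exactly 3 consecutive a's (greedy, non-overlapping).
String: 'abaabaaabbbab'
Scanning for runs of a's:
  Run at pos 0: 'a' (length 1) -> 0 match(es)
  Run at pos 2: 'aa' (length 2) -> 0 match(es)
  Run at pos 5: 'aaa' (length 3) -> 1 match(es)
  Run at pos 11: 'a' (length 1) -> 0 match(es)
Matches found: ['aaa']
Total: 1

1


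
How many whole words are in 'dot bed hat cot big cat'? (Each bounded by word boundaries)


Word boundaries (\b) mark the start/end of each word.
Text: 'dot bed hat cot big cat'
Splitting by whitespace:
  Word 1: 'dot'
  Word 2: 'bed'
  Word 3: 'hat'
  Word 4: 'cot'
  Word 5: 'big'
  Word 6: 'cat'
Total whole words: 6

6


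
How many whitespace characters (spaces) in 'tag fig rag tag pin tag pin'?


\s matches whitespace characters (spaces, tabs, etc.).
Text: 'tag fig rag tag pin tag pin'
This text has 7 words separated by spaces.
Number of spaces = number of words - 1 = 7 - 1 = 6

6


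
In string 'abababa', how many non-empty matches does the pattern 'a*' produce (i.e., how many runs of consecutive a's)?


Pattern 'a*' matches zero or more a's. We want non-empty runs of consecutive a's.
String: 'abababa'
Walking through the string to find runs of a's:
  Run 1: positions 0-0 -> 'a'
  Run 2: positions 2-2 -> 'a'
  Run 3: positions 4-4 -> 'a'
  Run 4: positions 6-6 -> 'a'
Non-empty runs found: ['a', 'a', 'a', 'a']
Count: 4

4


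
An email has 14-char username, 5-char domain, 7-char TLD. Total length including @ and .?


An email address has format: username@domain.tld
Username length: 14
'@' character: 1
Domain length: 5
'.' character: 1
TLD length: 7
Total = 14 + 1 + 5 + 1 + 7 = 28

28


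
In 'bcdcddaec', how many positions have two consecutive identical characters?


Looking for consecutive identical characters in 'bcdcddaec':
  pos 0-1: 'b' vs 'c' -> different
  pos 1-2: 'c' vs 'd' -> different
  pos 2-3: 'd' vs 'c' -> different
  pos 3-4: 'c' vs 'd' -> different
  pos 4-5: 'd' vs 'd' -> MATCH ('dd')
  pos 5-6: 'd' vs 'a' -> different
  pos 6-7: 'a' vs 'e' -> different
  pos 7-8: 'e' vs 'c' -> different
Consecutive identical pairs: ['dd']
Count: 1

1


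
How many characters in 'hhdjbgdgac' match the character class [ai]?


Character class [ai] matches any of: {a, i}
Scanning string 'hhdjbgdgac' character by character:
  pos 0: 'h' -> no
  pos 1: 'h' -> no
  pos 2: 'd' -> no
  pos 3: 'j' -> no
  pos 4: 'b' -> no
  pos 5: 'g' -> no
  pos 6: 'd' -> no
  pos 7: 'g' -> no
  pos 8: 'a' -> MATCH
  pos 9: 'c' -> no
Total matches: 1

1


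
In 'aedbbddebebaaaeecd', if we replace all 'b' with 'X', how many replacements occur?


re.sub('b', 'X', text) replaces every occurrence of 'b' with 'X'.
Text: 'aedbbddebebaaaeecd'
Scanning for 'b':
  pos 3: 'b' -> replacement #1
  pos 4: 'b' -> replacement #2
  pos 8: 'b' -> replacement #3
  pos 10: 'b' -> replacement #4
Total replacements: 4

4


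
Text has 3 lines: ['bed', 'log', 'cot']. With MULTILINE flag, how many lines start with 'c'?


With MULTILINE flag, ^ matches the start of each line.
Lines: ['bed', 'log', 'cot']
Checking which lines start with 'c':
  Line 1: 'bed' -> no
  Line 2: 'log' -> no
  Line 3: 'cot' -> MATCH
Matching lines: ['cot']
Count: 1

1


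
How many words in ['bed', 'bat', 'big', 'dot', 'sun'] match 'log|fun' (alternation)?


Alternation 'log|fun' matches either 'log' or 'fun'.
Checking each word:
  'bed' -> no
  'bat' -> no
  'big' -> no
  'dot' -> no
  'sun' -> no
Matches: []
Count: 0

0


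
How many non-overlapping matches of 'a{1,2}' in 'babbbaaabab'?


Pattern 'a{1,2}' matches between 1 and 2 consecutive a's (greedy).
String: 'babbbaaabab'
Finding runs of a's and applying greedy matching:
  Run at pos 1: 'a' (length 1)
  Run at pos 5: 'aaa' (length 3)
  Run at pos 9: 'a' (length 1)
Matches: ['a', 'aa', 'a', 'a']
Count: 4

4


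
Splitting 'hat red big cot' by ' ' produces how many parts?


Splitting by ' ' breaks the string at each occurrence of the separator.
Text: 'hat red big cot'
Parts after split:
  Part 1: 'hat'
  Part 2: 'red'
  Part 3: 'big'
  Part 4: 'cot'
Total parts: 4

4


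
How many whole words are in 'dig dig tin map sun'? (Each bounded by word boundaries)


Word boundaries (\b) mark the start/end of each word.
Text: 'dig dig tin map sun'
Splitting by whitespace:
  Word 1: 'dig'
  Word 2: 'dig'
  Word 3: 'tin'
  Word 4: 'map'
  Word 5: 'sun'
Total whole words: 5

5


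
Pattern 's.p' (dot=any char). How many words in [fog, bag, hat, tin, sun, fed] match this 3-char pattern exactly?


Pattern 's.p' means: starts with 's', any single char, ends with 'p'.
Checking each word (must be exactly 3 chars):
  'fog' (len=3): no
  'bag' (len=3): no
  'hat' (len=3): no
  'tin' (len=3): no
  'sun' (len=3): no
  'fed' (len=3): no
Matching words: []
Total: 0

0


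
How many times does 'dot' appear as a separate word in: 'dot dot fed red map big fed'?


Scanning each word for exact match 'dot':
  Word 1: 'dot' -> MATCH
  Word 2: 'dot' -> MATCH
  Word 3: 'fed' -> no
  Word 4: 'red' -> no
  Word 5: 'map' -> no
  Word 6: 'big' -> no
  Word 7: 'fed' -> no
Total matches: 2

2


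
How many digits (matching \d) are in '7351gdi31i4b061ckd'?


\d matches any digit 0-9.
Scanning '7351gdi31i4b061ckd':
  pos 0: '7' -> DIGIT
  pos 1: '3' -> DIGIT
  pos 2: '5' -> DIGIT
  pos 3: '1' -> DIGIT
  pos 7: '3' -> DIGIT
  pos 8: '1' -> DIGIT
  pos 10: '4' -> DIGIT
  pos 12: '0' -> DIGIT
  pos 13: '6' -> DIGIT
  pos 14: '1' -> DIGIT
Digits found: ['7', '3', '5', '1', '3', '1', '4', '0', '6', '1']
Total: 10

10


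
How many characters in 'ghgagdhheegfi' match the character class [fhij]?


Character class [fhij] matches any of: {f, h, i, j}
Scanning string 'ghgagdhheegfi' character by character:
  pos 0: 'g' -> no
  pos 1: 'h' -> MATCH
  pos 2: 'g' -> no
  pos 3: 'a' -> no
  pos 4: 'g' -> no
  pos 5: 'd' -> no
  pos 6: 'h' -> MATCH
  pos 7: 'h' -> MATCH
  pos 8: 'e' -> no
  pos 9: 'e' -> no
  pos 10: 'g' -> no
  pos 11: 'f' -> MATCH
  pos 12: 'i' -> MATCH
Total matches: 5

5


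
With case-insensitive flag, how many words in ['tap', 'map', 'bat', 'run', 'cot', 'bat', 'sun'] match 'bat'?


Case-insensitive matching: compare each word's lowercase form to 'bat'.
  'tap' -> lower='tap' -> no
  'map' -> lower='map' -> no
  'bat' -> lower='bat' -> MATCH
  'run' -> lower='run' -> no
  'cot' -> lower='cot' -> no
  'bat' -> lower='bat' -> MATCH
  'sun' -> lower='sun' -> no
Matches: ['bat', 'bat']
Count: 2

2


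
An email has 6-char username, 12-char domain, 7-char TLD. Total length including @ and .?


An email address has format: username@domain.tld
Username length: 6
'@' character: 1
Domain length: 12
'.' character: 1
TLD length: 7
Total = 6 + 1 + 12 + 1 + 7 = 27

27


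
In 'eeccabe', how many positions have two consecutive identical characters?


Looking for consecutive identical characters in 'eeccabe':
  pos 0-1: 'e' vs 'e' -> MATCH ('ee')
  pos 1-2: 'e' vs 'c' -> different
  pos 2-3: 'c' vs 'c' -> MATCH ('cc')
  pos 3-4: 'c' vs 'a' -> different
  pos 4-5: 'a' vs 'b' -> different
  pos 5-6: 'b' vs 'e' -> different
Consecutive identical pairs: ['ee', 'cc']
Count: 2

2


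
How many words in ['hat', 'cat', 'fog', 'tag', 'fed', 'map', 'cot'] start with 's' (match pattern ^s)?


Pattern ^s anchors to start of word. Check which words begin with 's':
  'hat' -> no
  'cat' -> no
  'fog' -> no
  'tag' -> no
  'fed' -> no
  'map' -> no
  'cot' -> no
Matching words: []
Count: 0

0


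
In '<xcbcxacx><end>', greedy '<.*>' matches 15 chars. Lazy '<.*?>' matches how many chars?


Greedy '<.*>' tries to match as MUCH as possible.
Lazy '<.*?>' tries to match as LITTLE as possible.

String: '<xcbcxacx><end>'
Greedy '<.*>' starts at first '<' and extends to the LAST '>': '<xcbcxacx><end>' (15 chars)
Lazy '<.*?>' starts at first '<' and stops at the FIRST '>': '<xcbcxacx>' (10 chars)

10


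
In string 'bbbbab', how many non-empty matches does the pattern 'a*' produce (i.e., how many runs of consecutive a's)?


Pattern 'a*' matches zero or more a's. We want non-empty runs of consecutive a's.
String: 'bbbbab'
Walking through the string to find runs of a's:
  Run 1: positions 4-4 -> 'a'
Non-empty runs found: ['a']
Count: 1

1


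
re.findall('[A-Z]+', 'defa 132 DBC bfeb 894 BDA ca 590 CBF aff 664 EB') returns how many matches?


Pattern '[A-Z]+' finds one or more uppercase letters.
Text: 'defa 132 DBC bfeb 894 BDA ca 590 CBF aff 664 EB'
Scanning for matches:
  Match 1: 'DBC'
  Match 2: 'BDA'
  Match 3: 'CBF'
  Match 4: 'EB'
Total matches: 4

4


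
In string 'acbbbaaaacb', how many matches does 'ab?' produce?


Pattern 'ab?' matches 'a' optionally followed by 'b'.
String: 'acbbbaaaacb'
Scanning left to right for 'a' then checking next char:
  Match 1: 'a' (a not followed by b)
  Match 2: 'a' (a not followed by b)
  Match 3: 'a' (a not followed by b)
  Match 4: 'a' (a not followed by b)
  Match 5: 'a' (a not followed by b)
Total matches: 5

5


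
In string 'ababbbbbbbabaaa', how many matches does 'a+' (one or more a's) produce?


Pattern 'a+' matches one or more consecutive a's.
String: 'ababbbbbbbabaaa'
Scanning for runs of a:
  Match 1: 'a' (length 1)
  Match 2: 'a' (length 1)
  Match 3: 'a' (length 1)
  Match 4: 'aaa' (length 3)
Total matches: 4

4


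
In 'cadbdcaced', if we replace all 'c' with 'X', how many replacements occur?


re.sub('c', 'X', text) replaces every occurrence of 'c' with 'X'.
Text: 'cadbdcaced'
Scanning for 'c':
  pos 0: 'c' -> replacement #1
  pos 5: 'c' -> replacement #2
  pos 7: 'c' -> replacement #3
Total replacements: 3

3


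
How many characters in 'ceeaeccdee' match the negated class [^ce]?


Negated class [^ce] matches any char NOT in {c, e}
Scanning 'ceeaeccdee':
  pos 0: 'c' -> no (excluded)
  pos 1: 'e' -> no (excluded)
  pos 2: 'e' -> no (excluded)
  pos 3: 'a' -> MATCH
  pos 4: 'e' -> no (excluded)
  pos 5: 'c' -> no (excluded)
  pos 6: 'c' -> no (excluded)
  pos 7: 'd' -> MATCH
  pos 8: 'e' -> no (excluded)
  pos 9: 'e' -> no (excluded)
Total matches: 2

2


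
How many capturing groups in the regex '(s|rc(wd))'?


To count capturing groups, count each '(' that starts a group.
Pattern: '(s|rc(wd))'
Walking through the pattern:
  Position 0: '(' -> group #1
  Position 5: '(' -> group #2
Total capturing groups: 2

2


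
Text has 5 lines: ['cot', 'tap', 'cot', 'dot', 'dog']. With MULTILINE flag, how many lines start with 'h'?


With MULTILINE flag, ^ matches the start of each line.
Lines: ['cot', 'tap', 'cot', 'dot', 'dog']
Checking which lines start with 'h':
  Line 1: 'cot' -> no
  Line 2: 'tap' -> no
  Line 3: 'cot' -> no
  Line 4: 'dot' -> no
  Line 5: 'dog' -> no
Matching lines: []
Count: 0

0


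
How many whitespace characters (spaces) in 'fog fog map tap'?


\s matches whitespace characters (spaces, tabs, etc.).
Text: 'fog fog map tap'
This text has 4 words separated by spaces.
Number of spaces = number of words - 1 = 4 - 1 = 3

3


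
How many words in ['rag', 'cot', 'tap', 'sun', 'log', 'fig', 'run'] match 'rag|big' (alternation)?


Alternation 'rag|big' matches either 'rag' or 'big'.
Checking each word:
  'rag' -> MATCH
  'cot' -> no
  'tap' -> no
  'sun' -> no
  'log' -> no
  'fig' -> no
  'run' -> no
Matches: ['rag']
Count: 1

1


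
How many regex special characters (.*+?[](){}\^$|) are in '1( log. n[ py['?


Regex special characters are: . * + ? [ ] ( ) { } \ ^ $ |
Scanning '1( log. n[ py[':
  pos 1: '(' -> SPECIAL
  pos 6: '.' -> SPECIAL
  pos 9: '[' -> SPECIAL
  pos 13: '[' -> SPECIAL
Special chars found: ['(', '.', '[', '[']
Total: 4

4


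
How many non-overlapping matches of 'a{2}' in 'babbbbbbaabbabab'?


Pattern 'a{2}' matches exactly 2 consecutive a's (greedy, non-overlapping).
String: 'babbbbbbaabbabab'
Scanning for runs of a's:
  Run at pos 1: 'a' (length 1) -> 0 match(es)
  Run at pos 8: 'aa' (length 2) -> 1 match(es)
  Run at pos 12: 'a' (length 1) -> 0 match(es)
  Run at pos 14: 'a' (length 1) -> 0 match(es)
Matches found: ['aa']
Total: 1

1


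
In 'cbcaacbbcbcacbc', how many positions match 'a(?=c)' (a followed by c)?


Lookahead 'a(?=c)' matches 'a' only when followed by 'c'.
String: 'cbcaacbbcbcacbc'
Checking each position where char is 'a':
  pos 3: 'a' -> no (next='a')
  pos 4: 'a' -> MATCH (next='c')
  pos 11: 'a' -> MATCH (next='c')
Matching positions: [4, 11]
Count: 2

2


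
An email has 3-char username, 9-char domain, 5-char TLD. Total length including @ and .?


An email address has format: username@domain.tld
Username length: 3
'@' character: 1
Domain length: 9
'.' character: 1
TLD length: 5
Total = 3 + 1 + 9 + 1 + 5 = 19

19


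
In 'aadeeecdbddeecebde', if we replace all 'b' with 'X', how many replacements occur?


re.sub('b', 'X', text) replaces every occurrence of 'b' with 'X'.
Text: 'aadeeecdbddeecebde'
Scanning for 'b':
  pos 8: 'b' -> replacement #1
  pos 15: 'b' -> replacement #2
Total replacements: 2

2


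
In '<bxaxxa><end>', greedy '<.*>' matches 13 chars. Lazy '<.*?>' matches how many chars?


Greedy '<.*>' tries to match as MUCH as possible.
Lazy '<.*?>' tries to match as LITTLE as possible.

String: '<bxaxxa><end>'
Greedy '<.*>' starts at first '<' and extends to the LAST '>': '<bxaxxa><end>' (13 chars)
Lazy '<.*?>' starts at first '<' and stops at the FIRST '>': '<bxaxxa>' (8 chars)

8


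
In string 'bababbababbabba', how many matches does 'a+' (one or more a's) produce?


Pattern 'a+' matches one or more consecutive a's.
String: 'bababbababbabba'
Scanning for runs of a:
  Match 1: 'a' (length 1)
  Match 2: 'a' (length 1)
  Match 3: 'a' (length 1)
  Match 4: 'a' (length 1)
  Match 5: 'a' (length 1)
  Match 6: 'a' (length 1)
Total matches: 6

6


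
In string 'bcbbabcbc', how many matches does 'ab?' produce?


Pattern 'ab?' matches 'a' optionally followed by 'b'.
String: 'bcbbabcbc'
Scanning left to right for 'a' then checking next char:
  Match 1: 'ab' (a followed by b)
Total matches: 1

1


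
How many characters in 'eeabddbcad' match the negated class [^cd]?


Negated class [^cd] matches any char NOT in {c, d}
Scanning 'eeabddbcad':
  pos 0: 'e' -> MATCH
  pos 1: 'e' -> MATCH
  pos 2: 'a' -> MATCH
  pos 3: 'b' -> MATCH
  pos 4: 'd' -> no (excluded)
  pos 5: 'd' -> no (excluded)
  pos 6: 'b' -> MATCH
  pos 7: 'c' -> no (excluded)
  pos 8: 'a' -> MATCH
  pos 9: 'd' -> no (excluded)
Total matches: 6

6
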